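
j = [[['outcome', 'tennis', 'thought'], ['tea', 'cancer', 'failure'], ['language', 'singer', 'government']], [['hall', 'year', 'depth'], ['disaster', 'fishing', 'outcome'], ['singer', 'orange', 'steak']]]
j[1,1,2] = 'outcome'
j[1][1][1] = 'fishing'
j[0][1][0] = 'tea'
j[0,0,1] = 'tennis'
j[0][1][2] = 'failure'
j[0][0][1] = 'tennis'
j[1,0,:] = ['hall', 'year', 'depth']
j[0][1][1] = 'cancer'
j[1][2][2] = 'steak'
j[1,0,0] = 'hall'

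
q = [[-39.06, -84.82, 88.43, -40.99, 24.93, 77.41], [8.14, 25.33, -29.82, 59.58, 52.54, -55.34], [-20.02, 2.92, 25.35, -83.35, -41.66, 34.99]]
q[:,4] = [24.93, 52.54, -41.66]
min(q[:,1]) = -84.82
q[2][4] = -41.66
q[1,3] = 59.58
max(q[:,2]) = 88.43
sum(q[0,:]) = 25.9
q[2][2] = 25.35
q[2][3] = -83.35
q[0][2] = 88.43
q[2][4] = -41.66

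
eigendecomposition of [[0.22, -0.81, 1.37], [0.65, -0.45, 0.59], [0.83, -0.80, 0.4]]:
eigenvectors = [[0.72+0.00j, -0.55-0.24j, (-0.55+0.24j)],[-0.23+0.00j, (-0.65+0j), -0.65-0.00j],[(-0.66+0j), (-0.41-0.22j), (-0.41+0.22j)]]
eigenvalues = [(-0.78+0j), (0.48+0.43j), (0.48-0.43j)]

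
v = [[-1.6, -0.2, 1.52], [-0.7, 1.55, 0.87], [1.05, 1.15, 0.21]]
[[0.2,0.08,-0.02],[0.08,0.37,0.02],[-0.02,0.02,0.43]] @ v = [[-0.40, 0.06, 0.37], [-0.37, 0.58, 0.45], [0.47, 0.53, 0.08]]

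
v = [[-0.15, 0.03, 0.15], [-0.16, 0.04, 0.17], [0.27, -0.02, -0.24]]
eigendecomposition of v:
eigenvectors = [[0.44, 0.5, 0.45],[0.47, -0.60, 0.80],[-0.77, 0.62, 0.39]]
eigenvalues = [-0.38, -0.0, 0.03]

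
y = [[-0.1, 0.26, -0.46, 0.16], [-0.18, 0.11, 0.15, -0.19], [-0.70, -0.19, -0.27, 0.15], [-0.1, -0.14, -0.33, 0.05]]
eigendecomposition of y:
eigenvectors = [[-0.47+0.00j, 0.16+0.44j, 0.16-0.44j, 0.04+0.00j], [(-0.08+0j), -0.61+0.00j, -0.61-0.00j, (0.31+0j)], [(-0.76+0j), -0.10-0.48j, -0.10+0.48j, (0.47+0j)], [-0.45+0.00j, 0.41+0.03j, (0.41-0.03j), 0.83+0.00j]]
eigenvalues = [(-0.64+0j), (0.31+0.26j), (0.31-0.26j), (-0.2+0j)]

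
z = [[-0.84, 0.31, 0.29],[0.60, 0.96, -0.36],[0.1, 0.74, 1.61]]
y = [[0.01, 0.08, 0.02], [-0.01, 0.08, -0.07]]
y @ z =[[0.04, 0.09, 0.01],  [0.05, 0.02, -0.14]]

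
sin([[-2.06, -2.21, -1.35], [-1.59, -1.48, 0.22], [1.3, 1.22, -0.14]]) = [[-0.18, -0.28, -0.64],[0.33, 0.47, 0.89],[-0.25, -0.36, -0.69]]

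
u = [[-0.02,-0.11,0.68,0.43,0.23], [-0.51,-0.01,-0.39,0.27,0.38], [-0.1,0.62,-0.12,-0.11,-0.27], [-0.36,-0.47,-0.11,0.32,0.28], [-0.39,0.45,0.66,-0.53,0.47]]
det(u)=0.074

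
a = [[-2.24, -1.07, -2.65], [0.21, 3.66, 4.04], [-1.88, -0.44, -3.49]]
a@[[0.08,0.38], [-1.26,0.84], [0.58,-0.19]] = [[-0.37, -1.25], [-2.25, 2.39], [-1.62, -0.42]]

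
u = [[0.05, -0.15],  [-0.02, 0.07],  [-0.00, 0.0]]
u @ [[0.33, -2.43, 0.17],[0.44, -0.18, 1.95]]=[[-0.05,  -0.09,  -0.28], [0.02,  0.04,  0.13], [0.00,  0.0,  0.00]]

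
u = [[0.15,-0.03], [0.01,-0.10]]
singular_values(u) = [0.16, 0.09]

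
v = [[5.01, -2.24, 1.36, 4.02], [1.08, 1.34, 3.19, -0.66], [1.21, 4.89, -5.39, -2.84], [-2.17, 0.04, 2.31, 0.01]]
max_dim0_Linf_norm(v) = 5.39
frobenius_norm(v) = 11.59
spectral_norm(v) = 9.06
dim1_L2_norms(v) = [6.94, 3.68, 7.91, 3.17]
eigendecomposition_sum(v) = [[0.90-0.00j, (-0.2+0j), (0.34-0j), (0.97-0j)], [6.57-0.00j, -1.49+0.00j, 2.48-0.00j, (7.07-0j)], [3.30-0.00j, (-0.75+0j), 1.25-0.00j, (3.56-0j)], [(2.07-0j), -0.47+0.00j, (0.78-0j), (2.22-0j)]] + [[(2.05-1.04j), (-0.89+1.24j), 0.31-0.53j, 1.45-2.64j], [-2.77-1.78j, (2.18+0.2j), -0.88+0.01j, -4.31+0.12j], [(-0.99-1.48j), 1.03+0.57j, -0.44-0.19j, -2.16-0.87j], [(-2.14+1.11j), (0.92-1.31j), (-0.32+0.56j), -1.50+2.78j]] + [[(2.05+1.04j),(-0.89-1.24j),(0.31+0.53j),1.45+2.64j],[(-2.77+1.78j),(2.18-0.2j),-0.88-0.01j,(-4.31-0.12j)],[-0.99+1.48j,(1.03-0.57j),(-0.44+0.19j),(-2.16+0.87j)],[-2.14-1.11j,(0.92+1.31j),(-0.32-0.56j),-1.50-2.78j]] + [[(0.01-0j), -0.25+0.00j, 0.41-0.00j, 0.15-0.00j], [(0.05-0j), -1.53+0.00j, 2.47-0.00j, (0.89-0j)], [(-0.12+0j), 3.57-0.00j, -5.76+0.00j, -2.08+0.00j], [(0.05-0j), -1.34+0.00j, (2.16-0j), 0.78-0.00j]]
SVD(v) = [[-0.56, -0.77, 0.09, 0.31], [-0.13, 0.1, 0.95, -0.27], [0.81, -0.44, 0.24, 0.29], [-0.12, 0.46, 0.18, 0.86]] @ diag([9.056085659406735, 6.2131905094726685, 3.6095662215232234, 0.7724039842757449]) @ [[-0.19, 0.56, -0.64, -0.49], [-0.85, -0.05, 0.44, -0.30], [0.38, 0.62, 0.63, -0.26], [-0.32, 0.55, -0.03, 0.77]]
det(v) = -156.88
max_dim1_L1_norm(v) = 14.33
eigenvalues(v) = [(2.89+0j), (2.29+1.76j), (2.29-1.76j), (-6.5+0j)]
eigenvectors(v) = [[0.12+0.00j, (-0.23+0.4j), -0.23-0.40j, (0.06+0j)], [(0.85+0j), 0.66+0.00j, (0.66-0j), (0.37+0j)], [0.43+0.00j, 0.33+0.14j, 0.33-0.14j, -0.87+0.00j], [(0.27+0j), 0.24-0.42j, (0.24+0.42j), (0.33+0j)]]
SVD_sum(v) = [[0.94, -2.80, 3.24, 2.48], [0.22, -0.66, 0.76, 0.58], [-1.37, 4.09, -4.73, -3.62], [0.2, -0.59, 0.68, 0.52]] + [[4.02, 0.22, -2.08, 1.44], [-0.52, -0.03, 0.27, -0.19], [2.32, 0.13, -1.2, 0.83], [-2.40, -0.13, 1.24, -0.86]] + [[0.13, 0.20, 0.21, -0.09], [1.31, 2.14, 2.16, -0.9], [0.33, 0.54, 0.55, -0.23], [0.25, 0.40, 0.4, -0.17]] + [[-0.08, 0.13, -0.01, 0.19],  [0.07, -0.11, 0.01, -0.16],  [-0.07, 0.12, -0.01, 0.18],  [-0.21, 0.36, -0.02, 0.52]]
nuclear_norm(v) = 19.65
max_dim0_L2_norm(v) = 6.81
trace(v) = 0.97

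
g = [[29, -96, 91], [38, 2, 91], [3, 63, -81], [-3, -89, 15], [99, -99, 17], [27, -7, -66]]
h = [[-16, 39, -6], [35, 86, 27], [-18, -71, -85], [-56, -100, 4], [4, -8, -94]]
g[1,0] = 38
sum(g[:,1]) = -226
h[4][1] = -8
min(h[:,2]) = -94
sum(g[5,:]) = -46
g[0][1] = -96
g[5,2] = -66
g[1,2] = 91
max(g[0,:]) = 91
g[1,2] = 91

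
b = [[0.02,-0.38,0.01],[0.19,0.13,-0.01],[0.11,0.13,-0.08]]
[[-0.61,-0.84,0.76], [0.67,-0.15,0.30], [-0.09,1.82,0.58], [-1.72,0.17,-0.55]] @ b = [[-0.09, 0.22, -0.06], [0.02, -0.24, -0.02], [0.41, 0.35, -0.07], [-0.06, 0.60, 0.03]]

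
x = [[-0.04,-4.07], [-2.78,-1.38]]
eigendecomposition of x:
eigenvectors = [[0.83, 0.7], [-0.56, 0.71]]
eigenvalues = [2.72, -4.14]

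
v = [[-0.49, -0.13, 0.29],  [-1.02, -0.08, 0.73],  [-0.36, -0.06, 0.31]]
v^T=[[-0.49,-1.02,-0.36], [-0.13,-0.08,-0.06], [0.29,0.73,0.31]]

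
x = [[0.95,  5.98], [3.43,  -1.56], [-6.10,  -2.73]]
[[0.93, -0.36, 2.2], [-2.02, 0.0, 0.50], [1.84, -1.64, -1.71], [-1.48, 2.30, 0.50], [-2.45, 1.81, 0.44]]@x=[[-13.77,0.12],[-4.97,-13.44],[6.55,18.23],[3.43,-13.8],[1.20,-18.68]]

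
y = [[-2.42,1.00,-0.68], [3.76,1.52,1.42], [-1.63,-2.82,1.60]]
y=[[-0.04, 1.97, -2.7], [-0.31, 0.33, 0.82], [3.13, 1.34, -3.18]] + [[-2.38, -0.97, 2.02],[4.07, 1.19, 0.6],[-4.76, -4.16, 4.78]]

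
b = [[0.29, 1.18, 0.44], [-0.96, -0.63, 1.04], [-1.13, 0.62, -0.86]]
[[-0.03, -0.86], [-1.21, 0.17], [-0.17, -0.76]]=b@[[0.61, 0.28],[0.04, -0.78],[-0.58, -0.05]]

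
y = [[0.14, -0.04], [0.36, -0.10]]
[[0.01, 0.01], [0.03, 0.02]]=y@ [[0.08, 0.09], [-0.01, 0.17]]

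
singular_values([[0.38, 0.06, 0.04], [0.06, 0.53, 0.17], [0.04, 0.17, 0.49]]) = [0.7, 0.37, 0.34]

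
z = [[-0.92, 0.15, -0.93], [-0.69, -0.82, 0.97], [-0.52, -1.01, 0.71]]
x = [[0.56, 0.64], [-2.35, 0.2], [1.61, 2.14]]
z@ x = [[-2.37,  -2.55], [3.1,  1.47], [3.23,  0.98]]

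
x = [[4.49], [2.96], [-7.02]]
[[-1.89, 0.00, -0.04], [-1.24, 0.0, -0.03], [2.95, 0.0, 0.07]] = x @[[-0.42, 0.00, -0.01]]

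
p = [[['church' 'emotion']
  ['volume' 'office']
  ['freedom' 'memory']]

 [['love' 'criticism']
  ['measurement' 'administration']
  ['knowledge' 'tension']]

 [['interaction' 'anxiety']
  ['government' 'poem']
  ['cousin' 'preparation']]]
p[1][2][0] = 'knowledge'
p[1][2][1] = 'tension'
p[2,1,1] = 'poem'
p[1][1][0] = 'measurement'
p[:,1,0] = ['volume', 'measurement', 'government']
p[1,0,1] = 'criticism'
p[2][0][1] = 'anxiety'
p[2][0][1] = 'anxiety'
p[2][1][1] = 'poem'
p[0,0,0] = 'church'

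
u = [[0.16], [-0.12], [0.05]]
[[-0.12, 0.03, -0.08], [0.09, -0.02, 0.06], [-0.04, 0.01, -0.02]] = u @ [[-0.73, 0.19, -0.48]]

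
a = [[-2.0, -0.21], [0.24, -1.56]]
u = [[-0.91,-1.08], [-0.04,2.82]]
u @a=[[1.56, 1.88], [0.76, -4.39]]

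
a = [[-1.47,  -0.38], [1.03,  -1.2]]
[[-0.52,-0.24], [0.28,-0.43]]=a @ [[0.34, 0.06],[0.06, 0.41]]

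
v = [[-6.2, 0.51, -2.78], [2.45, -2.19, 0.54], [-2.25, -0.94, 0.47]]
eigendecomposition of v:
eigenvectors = [[0.87, -0.35, -0.07],  [-0.45, -0.10, 0.96],  [0.20, 0.93, 0.28]]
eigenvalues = [-7.11, 1.41, -2.21]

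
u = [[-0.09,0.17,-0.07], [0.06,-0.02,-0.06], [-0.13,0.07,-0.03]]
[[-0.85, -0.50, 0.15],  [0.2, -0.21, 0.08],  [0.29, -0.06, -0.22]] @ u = [[0.03, -0.12, 0.08], [-0.04, 0.04, -0.0], [-0.00, 0.04, -0.01]]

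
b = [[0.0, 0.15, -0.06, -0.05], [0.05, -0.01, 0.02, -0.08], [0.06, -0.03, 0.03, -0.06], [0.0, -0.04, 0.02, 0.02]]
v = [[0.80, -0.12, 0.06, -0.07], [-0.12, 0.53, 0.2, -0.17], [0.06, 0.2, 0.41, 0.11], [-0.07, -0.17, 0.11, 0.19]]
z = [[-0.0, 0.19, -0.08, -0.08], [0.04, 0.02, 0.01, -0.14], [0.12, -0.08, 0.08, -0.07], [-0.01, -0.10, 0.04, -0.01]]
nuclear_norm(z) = 0.53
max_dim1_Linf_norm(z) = 0.19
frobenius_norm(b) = 0.22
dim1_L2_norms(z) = [0.22, 0.15, 0.18, 0.11]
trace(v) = 1.93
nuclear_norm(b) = 0.33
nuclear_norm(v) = 1.93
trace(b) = 0.04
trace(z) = 0.09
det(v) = 0.00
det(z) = -0.00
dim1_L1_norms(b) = [0.26, 0.16, 0.18, 0.08]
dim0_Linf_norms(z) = [0.12, 0.19, 0.08, 0.14]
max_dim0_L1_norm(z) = 0.39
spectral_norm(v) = 0.85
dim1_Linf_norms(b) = [0.15, 0.08, 0.06, 0.04]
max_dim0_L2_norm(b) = 0.16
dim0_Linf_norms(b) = [0.06, 0.15, 0.06, 0.08]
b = v @ z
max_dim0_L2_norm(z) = 0.23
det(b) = 0.00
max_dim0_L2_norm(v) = 0.81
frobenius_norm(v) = 1.15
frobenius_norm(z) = 0.34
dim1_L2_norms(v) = [0.81, 0.6, 0.47, 0.29]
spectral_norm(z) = 0.26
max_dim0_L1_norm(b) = 0.23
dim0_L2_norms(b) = [0.08, 0.16, 0.07, 0.11]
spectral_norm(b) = 0.18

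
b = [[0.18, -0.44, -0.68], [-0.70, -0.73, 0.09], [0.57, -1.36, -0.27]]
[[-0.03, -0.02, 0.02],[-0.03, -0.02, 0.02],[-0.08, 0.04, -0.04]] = b@[[-0.01, 0.05, -0.05],[0.05, -0.02, 0.02],[0.01, 0.05, -0.05]]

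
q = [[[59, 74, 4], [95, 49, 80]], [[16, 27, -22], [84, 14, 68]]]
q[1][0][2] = -22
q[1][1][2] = 68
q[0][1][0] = 95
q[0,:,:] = [[59, 74, 4], [95, 49, 80]]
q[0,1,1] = 49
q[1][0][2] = -22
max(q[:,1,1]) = 49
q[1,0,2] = -22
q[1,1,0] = 84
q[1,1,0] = 84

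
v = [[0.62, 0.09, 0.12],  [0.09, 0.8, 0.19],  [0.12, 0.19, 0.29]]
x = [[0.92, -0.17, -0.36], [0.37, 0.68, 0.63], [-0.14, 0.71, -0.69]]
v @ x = [[0.59, 0.04, -0.25], [0.35, 0.66, 0.34], [0.14, 0.31, -0.12]]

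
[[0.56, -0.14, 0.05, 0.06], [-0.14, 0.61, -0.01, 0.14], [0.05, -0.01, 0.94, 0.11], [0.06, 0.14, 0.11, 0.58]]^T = [[0.56, -0.14, 0.05, 0.06], [-0.14, 0.61, -0.01, 0.14], [0.05, -0.01, 0.94, 0.11], [0.06, 0.14, 0.11, 0.58]]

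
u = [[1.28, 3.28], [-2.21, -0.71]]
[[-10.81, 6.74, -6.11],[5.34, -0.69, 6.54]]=u@[[-1.55,  -0.40,  -2.7], [-2.69,  2.21,  -0.81]]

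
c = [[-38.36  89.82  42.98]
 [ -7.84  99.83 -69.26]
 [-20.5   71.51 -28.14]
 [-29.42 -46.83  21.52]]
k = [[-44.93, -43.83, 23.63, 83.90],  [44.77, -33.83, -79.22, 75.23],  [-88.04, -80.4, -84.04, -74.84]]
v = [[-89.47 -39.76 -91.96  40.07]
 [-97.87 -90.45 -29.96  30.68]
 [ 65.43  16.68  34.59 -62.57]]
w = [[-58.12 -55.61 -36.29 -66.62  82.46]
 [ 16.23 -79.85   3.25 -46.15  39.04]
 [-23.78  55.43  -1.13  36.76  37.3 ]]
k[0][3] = 83.9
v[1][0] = -97.87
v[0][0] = -89.47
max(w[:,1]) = 55.43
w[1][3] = -46.15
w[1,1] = -79.85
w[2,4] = 37.3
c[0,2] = 42.98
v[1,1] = -90.45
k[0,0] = -44.93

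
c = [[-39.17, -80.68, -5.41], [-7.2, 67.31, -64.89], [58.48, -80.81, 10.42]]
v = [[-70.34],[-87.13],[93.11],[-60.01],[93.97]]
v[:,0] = [-70.34, -87.13, 93.11, -60.01, 93.97]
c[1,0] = -7.2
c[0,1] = -80.68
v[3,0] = -60.01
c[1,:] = [-7.2, 67.31, -64.89]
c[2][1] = -80.81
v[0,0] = -70.34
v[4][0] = 93.97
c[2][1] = -80.81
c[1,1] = 67.31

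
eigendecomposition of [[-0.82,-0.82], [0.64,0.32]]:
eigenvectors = [[0.75+0.00j, (0.75-0j)], [-0.52-0.41j, (-0.52+0.41j)]]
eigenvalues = [(-0.25+0.45j), (-0.25-0.45j)]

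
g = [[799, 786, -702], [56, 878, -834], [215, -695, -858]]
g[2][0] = 215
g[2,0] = 215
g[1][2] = -834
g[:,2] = [-702, -834, -858]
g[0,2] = -702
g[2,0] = 215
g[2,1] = -695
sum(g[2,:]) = -1338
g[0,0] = 799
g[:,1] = [786, 878, -695]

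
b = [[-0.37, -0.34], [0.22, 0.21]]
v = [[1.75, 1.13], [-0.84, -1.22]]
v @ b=[[-0.4, -0.36],[0.04, 0.03]]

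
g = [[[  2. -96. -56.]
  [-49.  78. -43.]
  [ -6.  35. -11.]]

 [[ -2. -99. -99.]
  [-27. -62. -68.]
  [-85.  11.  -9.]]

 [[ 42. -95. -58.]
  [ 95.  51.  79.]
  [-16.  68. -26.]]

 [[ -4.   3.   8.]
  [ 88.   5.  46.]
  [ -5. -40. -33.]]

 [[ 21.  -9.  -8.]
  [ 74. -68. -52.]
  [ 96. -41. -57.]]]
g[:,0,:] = [[2.0, -96.0, -56.0], [-2.0, -99.0, -99.0], [42.0, -95.0, -58.0], [-4.0, 3.0, 8.0], [21.0, -9.0, -8.0]]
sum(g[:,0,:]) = -450.0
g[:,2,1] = [35.0, 11.0, 68.0, -40.0, -41.0]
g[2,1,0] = 95.0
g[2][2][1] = 68.0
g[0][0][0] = 2.0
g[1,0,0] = -2.0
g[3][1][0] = 88.0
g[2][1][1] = 51.0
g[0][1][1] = 78.0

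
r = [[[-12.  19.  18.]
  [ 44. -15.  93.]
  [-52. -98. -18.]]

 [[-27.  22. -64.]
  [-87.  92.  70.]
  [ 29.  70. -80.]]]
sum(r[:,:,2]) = 19.0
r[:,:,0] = [[-12.0, 44.0, -52.0], [-27.0, -87.0, 29.0]]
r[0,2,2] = -18.0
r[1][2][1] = 70.0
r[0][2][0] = -52.0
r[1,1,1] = 92.0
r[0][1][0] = 44.0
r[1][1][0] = -87.0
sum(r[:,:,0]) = -105.0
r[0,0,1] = 19.0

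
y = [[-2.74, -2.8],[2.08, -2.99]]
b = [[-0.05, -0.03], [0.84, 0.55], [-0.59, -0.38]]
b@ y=[[0.07, 0.23], [-1.16, -4.0], [0.83, 2.79]]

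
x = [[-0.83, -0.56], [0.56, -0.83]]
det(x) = 1.003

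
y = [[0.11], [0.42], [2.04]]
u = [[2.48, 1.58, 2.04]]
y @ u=[[0.27,0.17,0.22],  [1.04,0.66,0.86],  [5.06,3.22,4.16]]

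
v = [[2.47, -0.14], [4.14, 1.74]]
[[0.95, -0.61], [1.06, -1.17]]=v @ [[0.37, -0.25], [-0.27, -0.08]]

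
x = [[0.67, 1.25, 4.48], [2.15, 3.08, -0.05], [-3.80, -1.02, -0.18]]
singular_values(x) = [5.59, 4.12, 1.86]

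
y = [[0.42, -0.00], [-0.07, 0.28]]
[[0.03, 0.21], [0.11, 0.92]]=y @ [[0.06, 0.51], [0.42, 3.43]]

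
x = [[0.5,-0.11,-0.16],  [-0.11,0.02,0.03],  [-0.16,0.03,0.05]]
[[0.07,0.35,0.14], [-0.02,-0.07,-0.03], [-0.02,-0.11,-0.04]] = x @ [[0.40,0.52,0.20],[0.59,-0.66,-0.06],[0.43,-0.08,-0.2]]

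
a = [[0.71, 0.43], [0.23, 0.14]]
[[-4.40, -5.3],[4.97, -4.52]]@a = [[-4.34,-2.63],[2.49,1.5]]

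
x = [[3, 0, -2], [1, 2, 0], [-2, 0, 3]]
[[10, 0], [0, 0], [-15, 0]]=x @ [[0, 0], [0, 0], [-5, 0]]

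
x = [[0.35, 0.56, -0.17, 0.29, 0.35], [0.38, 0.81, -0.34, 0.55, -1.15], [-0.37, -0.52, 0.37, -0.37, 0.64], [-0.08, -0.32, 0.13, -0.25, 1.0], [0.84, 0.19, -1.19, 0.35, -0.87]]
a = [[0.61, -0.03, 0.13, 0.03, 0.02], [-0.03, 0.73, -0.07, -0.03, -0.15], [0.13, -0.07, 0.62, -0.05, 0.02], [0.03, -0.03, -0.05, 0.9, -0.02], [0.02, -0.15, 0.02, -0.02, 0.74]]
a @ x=[[0.17, 0.24, -0.07, 0.11, 0.34], [0.17, 0.59, -0.09, 0.37, -0.79], [-0.19, -0.29, 0.2, -0.21, 0.46], [-0.07, -0.27, 0.13, -0.22, 0.93], [0.57, 0.03, -0.83, 0.18, -0.47]]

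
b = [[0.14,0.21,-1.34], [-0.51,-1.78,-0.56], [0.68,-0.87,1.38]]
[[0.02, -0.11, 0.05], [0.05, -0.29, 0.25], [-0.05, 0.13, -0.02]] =b @ [[-0.05, 0.09, -0.05], [-0.01, 0.1, -0.11], [-0.02, 0.11, -0.06]]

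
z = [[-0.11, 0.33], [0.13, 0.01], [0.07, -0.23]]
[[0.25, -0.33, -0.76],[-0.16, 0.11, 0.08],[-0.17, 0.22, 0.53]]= z @[[-1.28, 0.89, 0.78], [0.34, -0.69, -2.05]]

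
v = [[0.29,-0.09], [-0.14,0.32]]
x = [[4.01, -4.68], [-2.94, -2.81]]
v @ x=[[1.43, -1.1], [-1.50, -0.24]]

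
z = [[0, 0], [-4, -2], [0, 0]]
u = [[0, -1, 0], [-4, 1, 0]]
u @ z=[[4, 2], [-4, -2]]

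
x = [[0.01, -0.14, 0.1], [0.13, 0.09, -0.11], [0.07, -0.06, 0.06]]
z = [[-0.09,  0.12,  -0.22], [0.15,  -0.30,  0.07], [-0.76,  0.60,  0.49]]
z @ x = [[-0.00, 0.04, -0.04], [-0.03, -0.05, 0.05], [0.10, 0.13, -0.11]]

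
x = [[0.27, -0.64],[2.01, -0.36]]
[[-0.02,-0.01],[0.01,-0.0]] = x@[[0.01, 0.00], [0.04, 0.01]]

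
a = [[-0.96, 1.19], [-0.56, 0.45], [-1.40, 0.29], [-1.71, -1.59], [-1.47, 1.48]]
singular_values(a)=[2.99, 2.41]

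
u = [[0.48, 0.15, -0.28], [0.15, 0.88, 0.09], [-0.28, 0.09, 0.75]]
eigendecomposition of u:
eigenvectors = [[0.82,  -0.48,  -0.32], [-0.27,  -0.81,  0.52], [0.51,  0.34,  0.79]]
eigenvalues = [0.26, 0.93, 0.92]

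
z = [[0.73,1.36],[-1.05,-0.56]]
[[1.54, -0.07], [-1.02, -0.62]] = z@[[0.51, 0.86], [0.86, -0.51]]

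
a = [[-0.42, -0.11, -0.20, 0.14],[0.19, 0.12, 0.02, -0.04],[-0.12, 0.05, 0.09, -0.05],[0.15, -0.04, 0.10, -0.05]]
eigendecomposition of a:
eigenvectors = [[(-0.86+0j),  (0.04+0j),  (0.24+0.15j),  (0.24-0.15j)], [0.30+0.00j,  (0.16+0j),  (0.14-0.48j),  0.14+0.48j], [(-0.18+0j),  0.45+0.00j,  -0.75+0.00j,  (-0.75-0j)], [0.37+0.00j,  0.88+0.00j,  -0.12+0.32j,  -0.12-0.32j]]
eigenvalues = [(-0.48+0j), 0j, (0.11+0.08j), (0.11-0.08j)]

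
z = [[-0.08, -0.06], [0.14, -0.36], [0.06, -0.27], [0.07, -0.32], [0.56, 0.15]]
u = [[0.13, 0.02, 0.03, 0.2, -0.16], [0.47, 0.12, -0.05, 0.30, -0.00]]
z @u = [[-0.04, -0.01, 0.00, -0.03, 0.01], [-0.15, -0.04, 0.02, -0.08, -0.02], [-0.12, -0.03, 0.02, -0.07, -0.01], [-0.14, -0.04, 0.02, -0.08, -0.01], [0.14, 0.03, 0.01, 0.16, -0.09]]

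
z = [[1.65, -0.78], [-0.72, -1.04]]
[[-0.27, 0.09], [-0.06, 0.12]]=z@[[-0.10, -0.00], [0.13, -0.12]]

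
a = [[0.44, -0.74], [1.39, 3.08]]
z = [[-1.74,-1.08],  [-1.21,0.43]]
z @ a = [[-2.27, -2.04], [0.07, 2.22]]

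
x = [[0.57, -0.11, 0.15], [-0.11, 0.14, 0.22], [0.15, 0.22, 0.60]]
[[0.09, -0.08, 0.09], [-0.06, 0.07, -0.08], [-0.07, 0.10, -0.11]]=x@ [[0.19, -0.13, 0.15], [-0.07, 0.23, -0.25], [-0.14, 0.11, -0.13]]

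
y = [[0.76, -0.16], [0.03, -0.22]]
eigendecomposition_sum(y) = [[0.76, -0.12], [0.02, -0.00]] + [[0.00,  -0.04],  [0.01,  -0.22]]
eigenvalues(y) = [0.76, -0.22]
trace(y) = 0.54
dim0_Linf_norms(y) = [0.76, 0.22]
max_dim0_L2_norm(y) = 0.76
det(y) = -0.16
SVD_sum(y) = [[0.76, -0.18], [0.08, -0.02]] + [[0.00, 0.02],[-0.05, -0.2]]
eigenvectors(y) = [[1.00, 0.16],[0.03, 0.99]]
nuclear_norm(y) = 0.99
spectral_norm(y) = 0.78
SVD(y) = [[-0.99, -0.10], [-0.10, 0.99]] @ diag([0.7805178591985449, 0.20806698794407646]) @ [[-0.97, 0.23], [-0.23, -0.97]]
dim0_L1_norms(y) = [0.79, 0.38]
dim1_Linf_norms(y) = [0.76, 0.22]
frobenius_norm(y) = 0.81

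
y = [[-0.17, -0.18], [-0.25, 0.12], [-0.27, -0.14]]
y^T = [[-0.17, -0.25, -0.27], [-0.18, 0.12, -0.14]]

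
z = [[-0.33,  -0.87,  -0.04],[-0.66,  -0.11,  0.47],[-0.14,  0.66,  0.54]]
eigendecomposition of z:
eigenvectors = [[0.75, 0.62, -0.35], [0.63, -0.34, 0.52], [-0.2, 0.71, 0.78]]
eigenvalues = [-1.05, 0.1, 1.04]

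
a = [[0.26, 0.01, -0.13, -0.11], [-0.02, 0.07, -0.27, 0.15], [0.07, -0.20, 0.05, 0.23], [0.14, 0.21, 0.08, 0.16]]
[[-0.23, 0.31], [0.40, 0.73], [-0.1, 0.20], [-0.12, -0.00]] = a @ [[-1.23, 0.5], [0.33, -0.25], [-1.07, -2.25], [0.45, 1.0]]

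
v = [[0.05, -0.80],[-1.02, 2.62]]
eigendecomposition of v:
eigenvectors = [[-0.94, 0.27],[-0.34, -0.96]]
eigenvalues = [-0.24, 2.91]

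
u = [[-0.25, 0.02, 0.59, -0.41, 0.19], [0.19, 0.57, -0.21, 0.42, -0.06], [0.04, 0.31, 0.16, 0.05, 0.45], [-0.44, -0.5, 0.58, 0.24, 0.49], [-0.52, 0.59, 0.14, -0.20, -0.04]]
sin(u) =[[-0.26, -0.02, 0.60, -0.43, 0.21],[0.21, 0.57, -0.23, 0.40, -0.09],[0.02, 0.26, 0.19, 0.0, 0.45],[-0.43, -0.55, 0.61, 0.23, 0.5],[-0.50, 0.63, 0.1, -0.23, -0.04]]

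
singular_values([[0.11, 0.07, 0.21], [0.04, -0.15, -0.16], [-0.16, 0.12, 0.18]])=[0.38, 0.19, 0.05]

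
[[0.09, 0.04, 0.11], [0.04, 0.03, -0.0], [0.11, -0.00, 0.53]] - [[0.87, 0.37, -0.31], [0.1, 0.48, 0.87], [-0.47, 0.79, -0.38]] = [[-0.78, -0.33, 0.42], [-0.06, -0.45, -0.87], [0.58, -0.79, 0.91]]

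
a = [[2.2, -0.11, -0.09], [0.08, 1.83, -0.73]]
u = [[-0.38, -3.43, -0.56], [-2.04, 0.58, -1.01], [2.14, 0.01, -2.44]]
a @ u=[[-0.8, -7.61, -0.9], [-5.33, 0.78, -0.11]]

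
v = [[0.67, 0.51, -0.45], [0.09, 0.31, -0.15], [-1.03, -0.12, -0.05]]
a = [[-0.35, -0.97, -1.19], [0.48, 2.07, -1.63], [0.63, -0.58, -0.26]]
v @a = [[-0.27, 0.67, -1.51], [0.02, 0.64, -0.57], [0.27, 0.78, 1.43]]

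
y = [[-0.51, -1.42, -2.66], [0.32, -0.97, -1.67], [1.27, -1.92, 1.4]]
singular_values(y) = [3.64, 2.65, 0.45]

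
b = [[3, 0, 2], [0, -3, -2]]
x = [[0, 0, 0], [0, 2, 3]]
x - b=[[-3, 0, -2], [0, 5, 5]]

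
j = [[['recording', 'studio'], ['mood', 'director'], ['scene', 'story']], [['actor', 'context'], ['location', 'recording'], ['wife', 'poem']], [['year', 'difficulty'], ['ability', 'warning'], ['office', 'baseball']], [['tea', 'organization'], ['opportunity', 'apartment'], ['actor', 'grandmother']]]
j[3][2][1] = 'grandmother'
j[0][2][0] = 'scene'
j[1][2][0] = 'wife'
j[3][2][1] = 'grandmother'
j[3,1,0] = 'opportunity'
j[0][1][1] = 'director'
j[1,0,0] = 'actor'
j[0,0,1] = 'studio'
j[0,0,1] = 'studio'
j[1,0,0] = 'actor'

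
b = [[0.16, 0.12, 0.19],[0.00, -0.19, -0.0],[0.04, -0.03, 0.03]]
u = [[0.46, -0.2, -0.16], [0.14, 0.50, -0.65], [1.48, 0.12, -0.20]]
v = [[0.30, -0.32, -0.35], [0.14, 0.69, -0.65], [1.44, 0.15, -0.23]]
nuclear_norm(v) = 2.88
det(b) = 0.00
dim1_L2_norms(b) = [0.28, 0.19, 0.06]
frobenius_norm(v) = 1.84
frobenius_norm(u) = 1.79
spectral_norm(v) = 1.55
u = v + b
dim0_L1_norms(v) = [1.88, 1.16, 1.23]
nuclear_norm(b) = 0.47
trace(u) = 0.76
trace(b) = 0.00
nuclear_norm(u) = 2.61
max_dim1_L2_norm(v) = 1.47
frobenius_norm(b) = 0.34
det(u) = 0.29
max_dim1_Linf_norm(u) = 1.48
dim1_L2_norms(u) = [0.53, 0.83, 1.5]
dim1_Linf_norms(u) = [0.46, 0.65, 1.48]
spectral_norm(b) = 0.29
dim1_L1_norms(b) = [0.47, 0.19, 0.1]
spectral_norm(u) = 1.60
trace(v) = 0.76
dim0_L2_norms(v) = [1.48, 0.78, 0.77]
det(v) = 0.61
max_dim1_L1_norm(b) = 0.47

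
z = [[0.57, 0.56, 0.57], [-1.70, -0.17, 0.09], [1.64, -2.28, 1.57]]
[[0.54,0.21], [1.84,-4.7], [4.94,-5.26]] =z@[[-0.85, 2.42],[-0.92, 1.57],[2.7, -3.60]]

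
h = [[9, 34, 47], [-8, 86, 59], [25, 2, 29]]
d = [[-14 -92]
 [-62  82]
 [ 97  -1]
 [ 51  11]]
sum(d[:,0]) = 72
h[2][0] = 25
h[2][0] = 25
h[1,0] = -8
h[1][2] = 59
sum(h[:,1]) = 122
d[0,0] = -14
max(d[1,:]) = 82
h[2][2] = 29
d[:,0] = [-14, -62, 97, 51]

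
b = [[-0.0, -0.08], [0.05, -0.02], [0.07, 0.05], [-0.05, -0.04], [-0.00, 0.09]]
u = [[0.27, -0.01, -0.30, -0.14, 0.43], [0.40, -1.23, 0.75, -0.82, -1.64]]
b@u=[[-0.03, 0.1, -0.06, 0.07, 0.13], [0.01, 0.02, -0.03, 0.01, 0.05], [0.04, -0.06, 0.02, -0.05, -0.05], [-0.03, 0.05, -0.02, 0.04, 0.04], [0.04, -0.11, 0.07, -0.07, -0.15]]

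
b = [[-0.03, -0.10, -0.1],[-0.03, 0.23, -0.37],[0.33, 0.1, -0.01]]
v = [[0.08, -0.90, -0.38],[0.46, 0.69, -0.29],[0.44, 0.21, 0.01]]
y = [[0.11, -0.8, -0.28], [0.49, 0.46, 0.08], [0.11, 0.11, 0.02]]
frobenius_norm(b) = 0.57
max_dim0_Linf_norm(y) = 0.8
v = b + y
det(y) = -0.00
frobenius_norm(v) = 1.40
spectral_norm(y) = 0.99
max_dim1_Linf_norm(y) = 0.8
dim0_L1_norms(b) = [0.39, 0.43, 0.48]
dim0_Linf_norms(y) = [0.49, 0.8, 0.28]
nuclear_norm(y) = 1.48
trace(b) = 0.19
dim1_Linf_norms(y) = [0.8, 0.49, 0.11]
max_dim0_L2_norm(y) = 0.93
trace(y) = 0.59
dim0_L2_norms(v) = [0.64, 1.15, 0.48]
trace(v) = 0.78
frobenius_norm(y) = 1.10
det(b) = 0.02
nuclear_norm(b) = 0.91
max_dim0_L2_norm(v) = 1.15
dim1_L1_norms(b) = [0.23, 0.63, 0.44]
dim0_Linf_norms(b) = [0.33, 0.23, 0.37]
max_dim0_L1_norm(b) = 0.48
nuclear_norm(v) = 2.13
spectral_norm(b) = 0.44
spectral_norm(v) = 1.20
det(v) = 0.20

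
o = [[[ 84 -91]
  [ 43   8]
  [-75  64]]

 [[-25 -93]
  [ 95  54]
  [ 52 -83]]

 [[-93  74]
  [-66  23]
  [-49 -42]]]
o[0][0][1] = -91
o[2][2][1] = -42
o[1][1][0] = 95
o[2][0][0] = -93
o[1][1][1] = 54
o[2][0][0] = -93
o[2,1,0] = -66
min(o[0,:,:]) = -91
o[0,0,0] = 84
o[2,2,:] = [-49, -42]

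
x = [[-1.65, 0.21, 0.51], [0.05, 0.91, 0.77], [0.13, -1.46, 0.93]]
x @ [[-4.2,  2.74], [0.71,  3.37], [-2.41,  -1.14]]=[[5.85, -4.39], [-1.42, 2.33], [-3.82, -5.62]]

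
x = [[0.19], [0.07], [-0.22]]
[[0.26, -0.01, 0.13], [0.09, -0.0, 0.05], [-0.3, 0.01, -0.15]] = x @ [[1.35, -0.05, 0.69]]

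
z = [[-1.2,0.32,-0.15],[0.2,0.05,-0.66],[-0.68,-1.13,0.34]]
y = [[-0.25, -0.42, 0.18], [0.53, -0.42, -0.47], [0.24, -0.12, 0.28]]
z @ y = [[0.43, 0.39, -0.41], [-0.18, -0.03, -0.17], [-0.35, 0.72, 0.5]]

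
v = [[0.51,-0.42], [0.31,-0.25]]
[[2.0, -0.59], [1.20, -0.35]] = v @ [[1.12, -0.33],[-3.41, 1.01]]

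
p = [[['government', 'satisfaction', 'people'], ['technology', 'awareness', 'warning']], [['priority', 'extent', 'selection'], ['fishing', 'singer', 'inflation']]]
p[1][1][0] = 'fishing'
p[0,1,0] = 'technology'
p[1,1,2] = 'inflation'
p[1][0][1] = 'extent'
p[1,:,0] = ['priority', 'fishing']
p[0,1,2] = 'warning'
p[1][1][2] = 'inflation'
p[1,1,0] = 'fishing'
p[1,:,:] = [['priority', 'extent', 'selection'], ['fishing', 'singer', 'inflation']]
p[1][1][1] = 'singer'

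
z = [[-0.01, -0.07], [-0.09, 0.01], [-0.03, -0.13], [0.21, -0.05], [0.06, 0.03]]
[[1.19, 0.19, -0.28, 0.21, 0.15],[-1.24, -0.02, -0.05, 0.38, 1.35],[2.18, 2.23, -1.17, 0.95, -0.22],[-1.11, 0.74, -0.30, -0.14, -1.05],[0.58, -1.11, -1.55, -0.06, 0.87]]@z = [[0.03, -0.05],[0.18, 0.11],[-0.0, -0.03],[-0.14, 0.1],[0.18, 0.18]]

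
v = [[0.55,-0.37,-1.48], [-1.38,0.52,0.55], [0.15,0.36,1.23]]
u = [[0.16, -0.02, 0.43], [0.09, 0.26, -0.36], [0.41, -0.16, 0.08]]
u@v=[[0.18, 0.09, 0.28], [-0.36, -0.03, -0.43], [0.46, -0.21, -0.60]]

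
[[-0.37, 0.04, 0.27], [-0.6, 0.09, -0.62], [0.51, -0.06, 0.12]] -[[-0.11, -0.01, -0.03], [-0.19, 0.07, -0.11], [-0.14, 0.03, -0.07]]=[[-0.26, 0.05, 0.30], [-0.41, 0.02, -0.51], [0.65, -0.09, 0.19]]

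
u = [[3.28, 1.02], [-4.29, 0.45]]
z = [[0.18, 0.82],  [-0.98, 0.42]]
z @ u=[[-2.93, 0.55], [-5.02, -0.81]]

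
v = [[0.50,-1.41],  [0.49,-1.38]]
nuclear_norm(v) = 2.09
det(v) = 0.00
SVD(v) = [[-0.71, -0.7], [-0.7, 0.71]] @ diag([2.0934659813759087, 0.00042990906372815407]) @ [[-0.33, 0.94], [0.94, 0.33]]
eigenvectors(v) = [[0.94, 0.71], [0.33, 0.7]]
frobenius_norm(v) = 2.09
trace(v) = -0.88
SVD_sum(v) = [[0.5, -1.41],  [0.49, -1.38]] + [[-0.0, -0.00], [0.00, 0.0]]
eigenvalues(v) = [-0.0, -0.88]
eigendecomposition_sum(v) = [[-0.00, 0.0], [-0.00, 0.00]] + [[0.5, -1.41], [0.49, -1.38]]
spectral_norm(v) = 2.09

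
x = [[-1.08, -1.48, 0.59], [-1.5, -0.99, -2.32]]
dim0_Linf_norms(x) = [1.5, 1.48, 2.32]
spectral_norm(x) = 3.03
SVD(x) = [[0.30,0.95], [0.95,-0.3]] @ diag([3.0254292641447726, 1.7788135842905002]) @ [[-0.58, -0.46, -0.67], [-0.33, -0.63, 0.71]]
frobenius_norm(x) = 3.51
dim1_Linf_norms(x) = [1.48, 2.32]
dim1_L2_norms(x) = [1.92, 2.93]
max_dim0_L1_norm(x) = 2.91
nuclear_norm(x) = 4.80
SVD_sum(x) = [[-0.53,-0.42,-0.61], [-1.67,-1.32,-1.94]] + [[-0.55, -1.06, 1.2], [0.17, 0.33, -0.38]]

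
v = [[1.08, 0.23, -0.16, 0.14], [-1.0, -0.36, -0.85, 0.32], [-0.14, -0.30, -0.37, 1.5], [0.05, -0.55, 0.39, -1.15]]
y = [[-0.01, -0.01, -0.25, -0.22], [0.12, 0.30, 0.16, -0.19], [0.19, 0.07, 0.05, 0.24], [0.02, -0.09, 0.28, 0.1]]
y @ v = [[0.02, 0.20, 0.02, -0.13], [-0.2, -0.02, -0.41, 0.57], [0.14, -0.13, -0.01, -0.15], [0.08, -0.1, 0.01, 0.28]]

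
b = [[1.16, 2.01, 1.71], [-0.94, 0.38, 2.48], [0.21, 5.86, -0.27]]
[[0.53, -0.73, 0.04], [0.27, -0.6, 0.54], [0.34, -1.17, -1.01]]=b@[[0.13, 0.03, -0.03], [0.06, -0.21, -0.16], [0.15, -0.20, 0.23]]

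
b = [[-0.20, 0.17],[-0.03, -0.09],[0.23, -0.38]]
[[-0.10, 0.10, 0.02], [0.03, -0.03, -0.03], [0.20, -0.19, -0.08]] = b@[[0.14, -0.18, 0.18],[-0.43, 0.38, 0.32]]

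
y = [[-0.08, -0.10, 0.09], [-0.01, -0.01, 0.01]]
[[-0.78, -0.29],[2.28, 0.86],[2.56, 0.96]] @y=[[0.07, 0.08, -0.07], [-0.19, -0.24, 0.21], [-0.21, -0.27, 0.24]]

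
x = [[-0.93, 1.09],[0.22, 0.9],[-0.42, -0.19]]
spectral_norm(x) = 1.56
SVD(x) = [[-0.9, 0.35], [-0.44, -0.75], [-0.02, 0.55]] @ diag([1.5608799730618268, 0.8291885851207259]) @ [[0.48, -0.88], [-0.88, -0.48]]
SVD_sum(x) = [[-0.67, 1.23], [-0.33, 0.6], [-0.02, 0.03]] + [[-0.26, -0.14],[0.55, 0.3],[-0.4, -0.22]]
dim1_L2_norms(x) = [1.43, 0.93, 0.46]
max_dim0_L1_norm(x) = 2.18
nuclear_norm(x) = 2.39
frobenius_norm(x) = 1.77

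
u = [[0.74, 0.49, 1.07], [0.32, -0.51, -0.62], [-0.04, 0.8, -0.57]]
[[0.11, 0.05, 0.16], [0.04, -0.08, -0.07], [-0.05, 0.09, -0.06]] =u @ [[0.12, -0.03, 0.03], [-0.03, 0.12, 0.01], [0.03, 0.01, 0.12]]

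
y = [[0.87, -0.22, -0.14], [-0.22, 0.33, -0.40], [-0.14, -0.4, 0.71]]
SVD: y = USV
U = [[-0.05,0.96,0.29], [-0.52,-0.27,0.81], [0.85,-0.11,0.51]]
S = [0.96, 0.95, 0.0]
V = [[-0.05, -0.52, 0.85], [0.96, -0.27, -0.11], [-0.29, -0.81, -0.51]]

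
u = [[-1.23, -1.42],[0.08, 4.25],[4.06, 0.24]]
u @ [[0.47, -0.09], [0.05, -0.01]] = [[-0.65, 0.12], [0.25, -0.05], [1.92, -0.37]]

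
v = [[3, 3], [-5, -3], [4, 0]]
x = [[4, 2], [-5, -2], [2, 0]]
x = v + [[1, -1], [0, 1], [-2, 0]]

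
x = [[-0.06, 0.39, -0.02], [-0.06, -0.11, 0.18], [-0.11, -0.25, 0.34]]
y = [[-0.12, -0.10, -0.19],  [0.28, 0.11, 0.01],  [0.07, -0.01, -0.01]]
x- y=[[0.06, 0.49, 0.17], [-0.34, -0.22, 0.17], [-0.18, -0.24, 0.35]]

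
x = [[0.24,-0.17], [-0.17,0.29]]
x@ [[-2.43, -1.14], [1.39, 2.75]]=[[-0.82, -0.74],[0.82, 0.99]]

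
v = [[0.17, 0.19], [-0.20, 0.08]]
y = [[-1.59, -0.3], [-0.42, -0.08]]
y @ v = [[-0.21, -0.33], [-0.06, -0.09]]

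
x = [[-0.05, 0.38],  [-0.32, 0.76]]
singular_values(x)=[0.9, 0.09]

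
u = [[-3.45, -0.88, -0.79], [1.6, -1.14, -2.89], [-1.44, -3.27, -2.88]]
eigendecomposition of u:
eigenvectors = [[0.04, -0.9, 0.51], [-0.78, 0.37, 0.35], [0.63, -0.23, 0.79]]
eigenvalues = [1.09, -3.29, -5.28]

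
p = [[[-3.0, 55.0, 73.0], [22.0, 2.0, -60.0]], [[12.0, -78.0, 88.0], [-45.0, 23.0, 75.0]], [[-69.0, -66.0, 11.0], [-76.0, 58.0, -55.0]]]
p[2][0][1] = -66.0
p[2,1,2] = -55.0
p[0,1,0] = 22.0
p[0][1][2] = -60.0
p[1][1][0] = -45.0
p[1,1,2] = 75.0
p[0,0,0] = -3.0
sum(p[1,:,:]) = 75.0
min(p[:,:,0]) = -76.0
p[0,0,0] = -3.0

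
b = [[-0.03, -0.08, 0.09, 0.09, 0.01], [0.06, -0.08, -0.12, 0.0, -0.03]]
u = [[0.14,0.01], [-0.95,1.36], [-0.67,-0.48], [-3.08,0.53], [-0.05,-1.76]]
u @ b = [[-0.00,  -0.01,  0.01,  0.01,  0.00], [0.11,  -0.03,  -0.25,  -0.09,  -0.05], [-0.01,  0.09,  -0.00,  -0.06,  0.01], [0.12,  0.2,  -0.34,  -0.28,  -0.05], [-0.1,  0.14,  0.21,  -0.00,  0.05]]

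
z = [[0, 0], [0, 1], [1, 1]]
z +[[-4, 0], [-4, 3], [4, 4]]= [[-4, 0], [-4, 4], [5, 5]]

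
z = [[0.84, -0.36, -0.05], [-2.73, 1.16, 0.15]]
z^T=[[0.84, -2.73], [-0.36, 1.16], [-0.05, 0.15]]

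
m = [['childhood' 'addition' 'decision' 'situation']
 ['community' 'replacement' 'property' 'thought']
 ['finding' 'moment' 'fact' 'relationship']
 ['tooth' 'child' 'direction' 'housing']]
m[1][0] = 'community'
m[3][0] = 'tooth'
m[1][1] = 'replacement'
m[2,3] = 'relationship'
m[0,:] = ['childhood', 'addition', 'decision', 'situation']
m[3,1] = 'child'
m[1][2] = 'property'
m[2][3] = 'relationship'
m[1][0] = 'community'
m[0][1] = 'addition'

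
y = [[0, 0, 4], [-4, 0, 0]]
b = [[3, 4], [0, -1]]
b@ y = [[-16, 0, 12], [4, 0, 0]]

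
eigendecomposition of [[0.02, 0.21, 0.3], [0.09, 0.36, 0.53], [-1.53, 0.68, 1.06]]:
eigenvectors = [[-0.39,0.46,-0.04], [-0.7,0.84,0.82], [-0.60,0.28,-0.57]]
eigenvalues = [0.87, 0.59, -0.01]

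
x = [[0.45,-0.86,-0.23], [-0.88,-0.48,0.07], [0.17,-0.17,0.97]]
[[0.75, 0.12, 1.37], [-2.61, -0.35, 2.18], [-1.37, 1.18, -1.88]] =x@ [[2.38, 0.56, -1.6], [0.82, -0.14, -1.9], [-1.69, 1.09, -1.99]]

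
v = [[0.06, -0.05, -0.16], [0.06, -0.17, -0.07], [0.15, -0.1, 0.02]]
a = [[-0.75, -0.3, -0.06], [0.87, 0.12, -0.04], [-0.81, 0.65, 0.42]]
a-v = [[-0.81, -0.25, 0.10], [0.81, 0.29, 0.03], [-0.96, 0.75, 0.4]]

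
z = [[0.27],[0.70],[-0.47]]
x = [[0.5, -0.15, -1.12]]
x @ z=[[0.56]]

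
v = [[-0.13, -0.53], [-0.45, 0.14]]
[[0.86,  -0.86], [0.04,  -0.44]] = v @ [[-0.55,1.37], [-1.48,1.29]]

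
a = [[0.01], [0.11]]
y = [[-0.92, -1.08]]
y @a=[[-0.13]]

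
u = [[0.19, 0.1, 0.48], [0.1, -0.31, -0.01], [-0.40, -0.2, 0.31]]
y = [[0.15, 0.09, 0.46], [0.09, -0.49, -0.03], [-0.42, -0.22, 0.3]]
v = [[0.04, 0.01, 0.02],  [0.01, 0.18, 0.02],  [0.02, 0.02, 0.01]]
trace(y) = -0.04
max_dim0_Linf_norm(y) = 0.49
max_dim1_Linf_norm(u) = 0.48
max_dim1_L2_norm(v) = 0.18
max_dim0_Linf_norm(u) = 0.48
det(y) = -0.13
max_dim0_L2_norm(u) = 0.57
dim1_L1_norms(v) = [0.07, 0.21, 0.05]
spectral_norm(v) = 0.18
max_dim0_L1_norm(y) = 0.8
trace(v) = 0.23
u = y + v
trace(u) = 0.19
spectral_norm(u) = 0.58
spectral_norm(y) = 0.60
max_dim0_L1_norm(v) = 0.21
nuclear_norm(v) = 0.23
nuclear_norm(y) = 1.53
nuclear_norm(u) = 1.39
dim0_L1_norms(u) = [0.69, 0.61, 0.8]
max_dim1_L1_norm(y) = 0.94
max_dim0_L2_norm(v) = 0.18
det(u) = -0.09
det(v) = -0.00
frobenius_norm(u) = 0.82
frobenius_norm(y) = 0.90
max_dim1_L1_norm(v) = 0.21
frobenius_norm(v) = 0.19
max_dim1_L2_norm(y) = 0.56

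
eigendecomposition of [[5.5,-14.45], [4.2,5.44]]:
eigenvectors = [[(0.88+0j),(0.88-0j)], [-0.47j,0.00+0.47j]]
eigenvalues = [(5.47+7.79j), (5.47-7.79j)]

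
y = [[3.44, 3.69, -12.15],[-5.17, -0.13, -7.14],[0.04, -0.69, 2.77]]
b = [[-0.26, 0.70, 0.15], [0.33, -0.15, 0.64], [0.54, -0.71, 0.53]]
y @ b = [[-6.24, 10.48, -3.56], [-2.55, 1.47, -4.64], [1.26, -1.84, 1.03]]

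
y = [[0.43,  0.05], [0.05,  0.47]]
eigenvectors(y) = [[-0.83, -0.56], [0.56, -0.83]]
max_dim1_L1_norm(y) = 0.52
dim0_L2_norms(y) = [0.43, 0.47]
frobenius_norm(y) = 0.64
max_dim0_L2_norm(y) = 0.47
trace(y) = 0.90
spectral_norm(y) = 0.50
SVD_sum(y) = [[0.16, 0.23], [0.23, 0.35]] + [[0.27, -0.18], [-0.18, 0.12]]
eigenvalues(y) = [0.4, 0.5]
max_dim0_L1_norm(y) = 0.52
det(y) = 0.20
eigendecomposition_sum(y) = [[0.27, -0.18],[-0.18, 0.12]] + [[0.16, 0.23], [0.23, 0.35]]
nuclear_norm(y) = 0.90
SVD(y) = [[0.56, 0.83], [0.83, -0.56]] @ diag([0.503851648071345, 0.39614835192865494]) @ [[0.56,0.83], [0.83,-0.56]]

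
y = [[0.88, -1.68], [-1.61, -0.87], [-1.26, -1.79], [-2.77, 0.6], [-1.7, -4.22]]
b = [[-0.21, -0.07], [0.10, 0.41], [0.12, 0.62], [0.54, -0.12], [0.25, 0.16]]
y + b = [[0.67, -1.75], [-1.51, -0.46], [-1.14, -1.17], [-2.23, 0.48], [-1.45, -4.06]]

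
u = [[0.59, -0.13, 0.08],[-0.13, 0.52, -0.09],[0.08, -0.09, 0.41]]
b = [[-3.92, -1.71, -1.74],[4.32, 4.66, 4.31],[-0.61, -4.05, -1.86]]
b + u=[[-3.33,-1.84,-1.66], [4.19,5.18,4.22], [-0.53,-4.14,-1.45]]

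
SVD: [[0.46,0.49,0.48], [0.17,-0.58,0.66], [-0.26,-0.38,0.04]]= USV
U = [[0.33, -0.85, 0.42], [0.93, 0.22, -0.28], [0.15, 0.48, 0.87]]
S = [0.93, 0.9, 0.1]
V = [[0.29, -0.47, 0.83], [-0.53, -0.81, -0.27], [-0.80, 0.36, 0.48]]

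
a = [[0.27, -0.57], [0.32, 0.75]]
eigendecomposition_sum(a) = [[(0.14+0.35j),(-0.28+0.41j)], [(0.16-0.23j),(0.37+0j)]] + [[0.14-0.35j, (-0.28-0.41j)], [0.16+0.23j, (0.38-0j)]]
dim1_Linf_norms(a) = [0.57, 0.75]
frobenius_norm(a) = 1.03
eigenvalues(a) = [(0.51+0.35j), (0.51-0.35j)]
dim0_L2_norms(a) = [0.42, 0.94]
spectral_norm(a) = 0.95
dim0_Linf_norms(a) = [0.32, 0.75]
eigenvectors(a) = [[(0.8+0j), (0.8-0j)],[-0.34-0.50j, -0.34+0.50j]]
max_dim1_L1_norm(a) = 1.07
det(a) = 0.38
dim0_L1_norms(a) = [0.59, 1.32]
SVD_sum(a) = [[-0.06, -0.53],[0.09, 0.78]] + [[0.33, -0.04], [0.23, -0.03]]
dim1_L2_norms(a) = [0.63, 0.82]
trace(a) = 1.02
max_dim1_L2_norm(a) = 0.82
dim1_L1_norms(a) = [0.84, 1.07]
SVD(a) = [[-0.56, 0.83],[0.83, 0.56]] @ diag([0.9474505010887402, 0.40624813597934806]) @ [[0.12,0.99], [0.99,-0.12]]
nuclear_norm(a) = 1.35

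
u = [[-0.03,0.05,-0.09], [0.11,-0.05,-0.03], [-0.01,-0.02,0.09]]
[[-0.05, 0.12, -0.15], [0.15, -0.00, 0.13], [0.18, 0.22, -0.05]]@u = [[0.02, -0.01, -0.01], [-0.01, 0.00, -0.00], [0.02, -0.0, -0.03]]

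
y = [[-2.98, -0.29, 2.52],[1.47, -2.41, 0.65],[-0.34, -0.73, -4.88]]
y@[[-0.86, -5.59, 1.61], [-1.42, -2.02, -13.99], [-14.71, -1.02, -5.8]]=[[-34.09, 14.67, -15.36], [-7.4, -4.01, 32.31], [73.11, 8.35, 37.97]]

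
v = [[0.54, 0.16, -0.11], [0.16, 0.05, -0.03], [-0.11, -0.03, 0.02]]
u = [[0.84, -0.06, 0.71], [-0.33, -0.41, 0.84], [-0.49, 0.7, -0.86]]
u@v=[[0.37,0.11,-0.08], [-0.34,-0.1,0.07], [-0.06,-0.02,0.02]]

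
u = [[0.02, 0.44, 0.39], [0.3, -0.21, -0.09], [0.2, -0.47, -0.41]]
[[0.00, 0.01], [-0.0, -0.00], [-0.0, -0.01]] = u @ [[0.00, 0.00], [0.01, 0.02], [0.0, 0.00]]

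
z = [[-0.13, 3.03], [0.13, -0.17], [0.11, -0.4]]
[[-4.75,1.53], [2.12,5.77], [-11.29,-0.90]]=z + [[-4.62, -1.5], [1.99, 5.94], [-11.4, -0.5]]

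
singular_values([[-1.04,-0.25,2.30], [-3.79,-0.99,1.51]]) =[4.64, 1.59]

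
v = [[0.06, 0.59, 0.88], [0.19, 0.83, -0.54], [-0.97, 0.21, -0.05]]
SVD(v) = [[0.96, -0.28, -0.07], [0.23, 0.90, -0.37], [0.17, 0.34, 0.93]] @ diag([1.0658891883328345, 1.0074941218091804, 0.9894623958064905]) @ [[-0.06, 0.74, 0.67], [-0.17, 0.65, -0.74], [-0.98, -0.16, 0.09]]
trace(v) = 0.84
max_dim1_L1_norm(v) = 1.56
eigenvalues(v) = [(-0.09+1.02j), (-0.09-1.02j), (1.02+0j)]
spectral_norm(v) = 1.07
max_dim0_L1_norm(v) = 1.63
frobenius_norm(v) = 1.77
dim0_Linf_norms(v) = [0.97, 0.83, 0.88]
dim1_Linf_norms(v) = [0.88, 0.83, 0.97]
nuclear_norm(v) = 3.06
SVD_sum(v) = [[-0.06, 0.76, 0.68], [-0.01, 0.18, 0.16], [-0.01, 0.13, 0.12]] + [[0.05, -0.18, 0.21], [-0.16, 0.59, -0.67], [-0.06, 0.22, -0.25]] + [[0.07, 0.01, -0.01], [0.36, 0.06, -0.03], [-0.90, -0.14, 0.08]]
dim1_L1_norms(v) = [1.53, 1.56, 1.23]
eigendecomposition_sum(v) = [[(-0.04+0.44j), (0.11-0.17j), (0.47+0.08j)], [(-0.07-0.17j), -0.01+0.09j, (-0.19+0.06j)], [-0.45-0.01j, 0.19+0.10j, -0.04+0.49j]] + [[-0.04-0.44j, 0.11+0.17j, 0.47-0.08j], [(-0.07+0.17j), (-0.01-0.09j), (-0.19-0.06j)], [-0.45+0.01j, (0.19-0.1j), (-0.04-0.49j)]] + [[0.14-0.00j, 0.37+0.00j, (-0.07-0j)], [0.33-0.00j, 0.85+0.00j, -0.16-0.00j], [-0.06+0.00j, (-0.17-0j), (0.03+0j)]]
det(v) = 1.06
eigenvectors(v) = [[(-0.05+0.67j), (-0.05-0.67j), (0.39+0j)], [-0.11-0.26j, (-0.11+0.26j), 0.90+0.00j], [(-0.69+0j), (-0.69-0j), -0.18+0.00j]]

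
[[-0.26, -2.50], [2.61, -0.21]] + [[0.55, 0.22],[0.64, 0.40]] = [[0.29, -2.28], [3.25, 0.19]]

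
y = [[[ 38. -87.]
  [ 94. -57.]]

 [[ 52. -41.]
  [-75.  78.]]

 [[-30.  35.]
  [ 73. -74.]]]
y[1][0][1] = -41.0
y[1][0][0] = 52.0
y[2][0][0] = -30.0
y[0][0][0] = 38.0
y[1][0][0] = 52.0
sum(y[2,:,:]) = 4.0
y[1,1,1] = 78.0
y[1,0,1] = -41.0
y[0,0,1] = -87.0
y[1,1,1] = 78.0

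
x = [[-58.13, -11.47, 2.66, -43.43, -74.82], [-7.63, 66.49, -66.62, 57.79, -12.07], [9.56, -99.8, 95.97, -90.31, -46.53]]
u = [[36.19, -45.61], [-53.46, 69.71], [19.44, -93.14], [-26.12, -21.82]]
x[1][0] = -7.63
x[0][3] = -43.43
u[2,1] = -93.14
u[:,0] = [36.19, -53.46, 19.44, -26.12]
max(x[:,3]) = 57.79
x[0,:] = [-58.13, -11.47, 2.66, -43.43, -74.82]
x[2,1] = -99.8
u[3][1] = -21.82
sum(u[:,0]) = -23.950000000000003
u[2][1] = -93.14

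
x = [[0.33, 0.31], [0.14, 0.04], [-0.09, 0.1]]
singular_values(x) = [0.47, 0.15]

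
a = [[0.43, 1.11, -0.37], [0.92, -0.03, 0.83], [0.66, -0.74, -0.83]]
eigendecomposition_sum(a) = [[(0.78+0j),(0.61-0j),0.11+0.00j], [(0.59+0j),0.46-0.00j,0.08+0.00j], [(0.04+0j),(0.03-0j),(0.01+0j)]] + [[-0.17+0.16j, (0.25-0.19j), -0.24-0.29j], [0.17-0.25j, -0.25+0.31j, 0.37+0.28j], [(0.31+0.25j), (-0.39-0.36j), -0.42+0.47j]] + [[-0.17-0.16j, (0.25+0.19j), (-0.24+0.29j)], [(0.17+0.25j), -0.25-0.31j, 0.37-0.28j], [0.31-0.25j, (-0.39+0.36j), (-0.42-0.47j)]]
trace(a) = -0.43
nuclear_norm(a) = 3.77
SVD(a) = [[-0.6, -0.11, -0.79], [-0.24, 0.97, 0.05], [0.77, 0.22, -0.61]] @ diag([1.3676672321961076, 1.2316601990423923, 1.1724757976486728]) @ [[0.02, -0.89, -0.45], [0.8, -0.25, 0.54], [-0.59, -0.37, 0.71]]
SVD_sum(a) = [[-0.02, 0.73, 0.36],[-0.01, 0.29, 0.14],[0.02, -0.94, -0.47]] + [[-0.10,0.03,-0.07],[0.96,-0.3,0.65],[0.21,-0.07,0.14]] + [[0.55, 0.35, -0.66], [-0.03, -0.02, 0.04], [0.42, 0.26, -0.51]]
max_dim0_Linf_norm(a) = 1.11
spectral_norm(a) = 1.37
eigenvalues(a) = [(1.25+0j), (-0.84+0.94j), (-0.84-0.94j)]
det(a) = 1.98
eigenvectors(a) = [[(-0.8+0j), (-0.06+0.43j), -0.06-0.43j],[(-0.6+0j), -0.05-0.54j, -0.05+0.54j],[(-0.04+0j), 0.72+0.00j, 0.72-0.00j]]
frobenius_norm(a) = 2.18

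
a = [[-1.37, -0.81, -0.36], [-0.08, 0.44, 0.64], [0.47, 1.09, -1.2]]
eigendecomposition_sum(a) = [[-0.68+0.51j, (-0.25+0.36j), (-0.13-0.28j)], [(-0.05-0.58j), (-0.12-0.27j), (0.21+0.03j)], [(0.23+1.75j), 0.39+0.82j, -0.65-0.05j]] + [[(-0.68-0.51j), -0.25-0.36j, (-0.13+0.28j)], [(-0.05+0.58j), -0.12+0.27j, (0.21-0.03j)], [0.23-1.75j, (0.39-0.82j), -0.65+0.05j]] + [[(-0.01-0j), (-0.31-0j), (-0.1+0j)], [0.02+0.00j, (0.68+0j), 0.22-0.00j], [0.01+0.00j, (0.3+0j), (0.1-0j)]]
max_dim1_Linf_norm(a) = 1.37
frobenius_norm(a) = 2.47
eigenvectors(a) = [[0.20+0.36j, 0.20-0.36j, (-0.38+0j)],[(-0.28-0.01j), -0.28+0.01j, 0.84+0.00j],[(0.86+0j), (0.86-0j), (0.38+0j)]]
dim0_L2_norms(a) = [1.45, 1.43, 1.41]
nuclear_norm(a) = 3.94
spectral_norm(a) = 1.96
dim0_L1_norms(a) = [1.92, 2.34, 2.2]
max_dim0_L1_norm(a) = 2.34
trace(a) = -2.13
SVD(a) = [[-0.68, -0.66, -0.31],[0.03, 0.40, -0.92],[0.73, -0.63, -0.26]] @ diag([1.9638654972903442, 1.3814031729469045, 0.5967893952851182]) @ [[0.65,  0.69,  -0.31], [0.42,  0.02,  0.91], [0.63,  -0.72,  -0.28]]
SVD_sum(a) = [[-0.87, -0.93, 0.42], [0.03, 0.04, -0.02], [0.93, 1.0, -0.45]] + [[-0.38, -0.02, -0.83],[0.23, 0.01, 0.50],[-0.37, -0.02, -0.79]] + [[-0.12, 0.13, 0.05], [-0.35, 0.39, 0.15], [-0.10, 0.11, 0.04]]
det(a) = 1.62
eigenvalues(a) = [(-1.45+0.18j), (-1.45-0.18j), (0.76+0j)]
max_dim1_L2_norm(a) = 1.69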